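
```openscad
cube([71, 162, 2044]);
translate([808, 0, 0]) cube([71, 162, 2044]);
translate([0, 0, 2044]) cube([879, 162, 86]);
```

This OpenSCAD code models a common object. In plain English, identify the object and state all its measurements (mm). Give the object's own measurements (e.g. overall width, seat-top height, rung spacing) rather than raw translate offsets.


A door frame. The clear opening is 737 mm wide and 2044 mm high. Two 71 mm wide jambs, 162 mm deep, stand either side of the opening from the floor to the top of the opening. A 86 mm thick head sits across the top of both jambs, spanning the full outside width of the frame.


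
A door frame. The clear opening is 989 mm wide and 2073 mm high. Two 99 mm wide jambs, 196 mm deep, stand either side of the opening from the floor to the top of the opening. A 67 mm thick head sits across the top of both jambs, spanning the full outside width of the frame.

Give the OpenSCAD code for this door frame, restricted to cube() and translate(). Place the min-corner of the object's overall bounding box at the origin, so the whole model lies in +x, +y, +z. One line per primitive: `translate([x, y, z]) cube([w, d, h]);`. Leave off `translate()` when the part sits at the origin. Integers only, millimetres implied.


cube([99, 196, 2073]);
translate([1088, 0, 0]) cube([99, 196, 2073]);
translate([0, 0, 2073]) cube([1187, 196, 67]);


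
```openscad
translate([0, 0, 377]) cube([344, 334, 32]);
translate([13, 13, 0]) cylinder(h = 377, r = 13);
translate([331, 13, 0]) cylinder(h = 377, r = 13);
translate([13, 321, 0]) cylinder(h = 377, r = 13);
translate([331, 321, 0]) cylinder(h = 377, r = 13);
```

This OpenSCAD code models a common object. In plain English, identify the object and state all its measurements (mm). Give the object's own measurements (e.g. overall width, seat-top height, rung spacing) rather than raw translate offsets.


A four-legged stool. The seat is a 344×334×32 mm slab whose top surface is at z = 409 mm; four round legs, each 26 mm in diameter, run from the floor (z = 0) to the underside of the seat, each leg's axis is inset half a diameter from the nearest pair of seat edges (so the leg's bounding box is flush with the corner).


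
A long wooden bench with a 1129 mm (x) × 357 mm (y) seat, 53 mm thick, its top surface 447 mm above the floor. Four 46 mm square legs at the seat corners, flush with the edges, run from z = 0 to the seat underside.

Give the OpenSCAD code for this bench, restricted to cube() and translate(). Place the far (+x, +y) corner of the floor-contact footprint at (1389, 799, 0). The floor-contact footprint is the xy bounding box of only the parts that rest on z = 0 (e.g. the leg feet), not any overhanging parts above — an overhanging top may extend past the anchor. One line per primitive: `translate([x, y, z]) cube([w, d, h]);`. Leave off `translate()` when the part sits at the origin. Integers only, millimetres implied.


// leg_h = 447 − 53 = 394
translate([260, 442, 394]) cube([1129, 357, 53]);
translate([260, 442, 0]) cube([46, 46, 394]);
translate([260, 753, 0]) cube([46, 46, 394]);
translate([1343, 442, 0]) cube([46, 46, 394]);
translate([1343, 753, 0]) cube([46, 46, 394]);


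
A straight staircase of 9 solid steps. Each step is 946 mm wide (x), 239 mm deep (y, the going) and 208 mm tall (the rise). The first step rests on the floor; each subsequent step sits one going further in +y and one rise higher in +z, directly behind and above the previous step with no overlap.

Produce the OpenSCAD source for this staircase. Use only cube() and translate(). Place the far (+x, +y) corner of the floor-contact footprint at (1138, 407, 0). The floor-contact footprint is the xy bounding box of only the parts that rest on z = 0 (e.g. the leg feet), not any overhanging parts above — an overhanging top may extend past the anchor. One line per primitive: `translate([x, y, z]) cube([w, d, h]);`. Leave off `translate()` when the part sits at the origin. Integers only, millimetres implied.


translate([192, 168, 0]) cube([946, 239, 208]);
translate([192, 407, 208]) cube([946, 239, 208]);
translate([192, 646, 416]) cube([946, 239, 208]);
translate([192, 885, 624]) cube([946, 239, 208]);
translate([192, 1124, 832]) cube([946, 239, 208]);
translate([192, 1363, 1040]) cube([946, 239, 208]);
translate([192, 1602, 1248]) cube([946, 239, 208]);
translate([192, 1841, 1456]) cube([946, 239, 208]);
translate([192, 2080, 1664]) cube([946, 239, 208]);


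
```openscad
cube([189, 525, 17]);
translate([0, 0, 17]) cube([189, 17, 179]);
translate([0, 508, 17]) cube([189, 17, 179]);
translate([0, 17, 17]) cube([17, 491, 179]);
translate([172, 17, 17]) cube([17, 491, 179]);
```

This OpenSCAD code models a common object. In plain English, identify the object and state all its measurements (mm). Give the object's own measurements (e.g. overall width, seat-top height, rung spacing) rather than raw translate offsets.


An open-topped rectangular box: outside dimensions 189×525×196 mm, with a uniform wall and base thickness of 17 mm. The base is a full 189×525 slab on the floor; four walls sit on top of the base. The front and back walls (the −y and +y sides) span the full width; the two side walls fit between them.


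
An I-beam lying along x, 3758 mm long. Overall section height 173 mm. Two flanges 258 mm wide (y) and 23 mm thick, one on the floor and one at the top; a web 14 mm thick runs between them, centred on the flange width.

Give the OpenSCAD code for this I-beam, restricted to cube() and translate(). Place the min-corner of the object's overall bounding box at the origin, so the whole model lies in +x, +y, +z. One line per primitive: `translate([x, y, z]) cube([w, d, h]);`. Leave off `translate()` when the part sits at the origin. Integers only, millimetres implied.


cube([3758, 258, 23]);
translate([0, 122, 23]) cube([3758, 14, 127]);
translate([0, 0, 150]) cube([3758, 258, 23]);


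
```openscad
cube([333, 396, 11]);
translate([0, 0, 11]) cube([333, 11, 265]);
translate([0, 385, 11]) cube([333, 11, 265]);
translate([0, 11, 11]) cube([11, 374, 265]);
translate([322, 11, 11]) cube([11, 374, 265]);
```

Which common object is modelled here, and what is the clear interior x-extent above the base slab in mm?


An open box. The internal width is 311 mm.

A 333×396 base slab with four walls standing on it — an open box. The base is 333 mm wide and the walls are 11 mm thick, so the internal width is 333 − 2 × 11 = 311 mm.


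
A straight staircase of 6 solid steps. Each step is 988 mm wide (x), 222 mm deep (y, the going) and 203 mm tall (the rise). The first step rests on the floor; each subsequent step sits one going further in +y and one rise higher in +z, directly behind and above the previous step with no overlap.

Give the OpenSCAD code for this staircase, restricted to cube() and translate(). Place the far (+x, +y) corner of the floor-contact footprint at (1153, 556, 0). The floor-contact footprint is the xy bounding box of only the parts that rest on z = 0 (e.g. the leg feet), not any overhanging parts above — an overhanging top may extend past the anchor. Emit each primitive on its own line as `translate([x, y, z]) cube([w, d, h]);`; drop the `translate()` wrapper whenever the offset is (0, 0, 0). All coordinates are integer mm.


translate([165, 334, 0]) cube([988, 222, 203]);
translate([165, 556, 203]) cube([988, 222, 203]);
translate([165, 778, 406]) cube([988, 222, 203]);
translate([165, 1000, 609]) cube([988, 222, 203]);
translate([165, 1222, 812]) cube([988, 222, 203]);
translate([165, 1444, 1015]) cube([988, 222, 203]);


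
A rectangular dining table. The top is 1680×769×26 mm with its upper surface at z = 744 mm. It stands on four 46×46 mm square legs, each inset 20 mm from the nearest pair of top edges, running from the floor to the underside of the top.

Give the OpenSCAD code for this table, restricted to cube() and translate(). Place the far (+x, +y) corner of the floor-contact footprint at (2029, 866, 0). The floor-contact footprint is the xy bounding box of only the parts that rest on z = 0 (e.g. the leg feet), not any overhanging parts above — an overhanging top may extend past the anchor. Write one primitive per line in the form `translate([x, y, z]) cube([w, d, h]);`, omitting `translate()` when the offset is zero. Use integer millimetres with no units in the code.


translate([369, 117, 718]) cube([1680, 769, 26]);
translate([389, 137, 0]) cube([46, 46, 718]);
translate([1983, 137, 0]) cube([46, 46, 718]);
translate([389, 820, 0]) cube([46, 46, 718]);
translate([1983, 820, 0]) cube([46, 46, 718]);


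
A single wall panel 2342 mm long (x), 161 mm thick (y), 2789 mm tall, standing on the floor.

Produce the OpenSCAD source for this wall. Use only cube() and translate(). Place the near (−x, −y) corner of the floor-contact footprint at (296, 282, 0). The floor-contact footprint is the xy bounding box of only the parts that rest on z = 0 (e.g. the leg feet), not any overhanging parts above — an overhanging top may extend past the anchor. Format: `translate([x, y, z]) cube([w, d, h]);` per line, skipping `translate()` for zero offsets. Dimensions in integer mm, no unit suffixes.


translate([296, 282, 0]) cube([2342, 161, 2789]);


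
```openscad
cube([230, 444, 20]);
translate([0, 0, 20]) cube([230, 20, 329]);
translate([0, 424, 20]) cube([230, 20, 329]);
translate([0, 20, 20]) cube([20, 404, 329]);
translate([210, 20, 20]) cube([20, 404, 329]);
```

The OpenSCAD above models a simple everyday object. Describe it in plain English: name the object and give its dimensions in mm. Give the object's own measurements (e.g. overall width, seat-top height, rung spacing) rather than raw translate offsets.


An open-topped rectangular box: outside dimensions 230×444×349 mm, with a uniform wall and base thickness of 20 mm. The base is a full 230×444 slab on the floor; four walls sit on top of the base. The front and back walls (the −y and +y sides) span the full width; the two side walls fit between them.


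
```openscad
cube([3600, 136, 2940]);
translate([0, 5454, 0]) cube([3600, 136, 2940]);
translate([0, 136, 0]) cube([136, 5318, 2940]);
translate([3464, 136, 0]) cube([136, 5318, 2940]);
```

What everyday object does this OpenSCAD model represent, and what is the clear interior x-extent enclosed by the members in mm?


A house (or room) frame. The interior width is 3328 mm.

Four 2940 mm walls enclosing a rectangle with no floor or roof — a room or house frame. Outside width is 3600 mm and wall thickness is 136 mm, so the interior width is 3600 − 2 × 136 = 3328 mm.


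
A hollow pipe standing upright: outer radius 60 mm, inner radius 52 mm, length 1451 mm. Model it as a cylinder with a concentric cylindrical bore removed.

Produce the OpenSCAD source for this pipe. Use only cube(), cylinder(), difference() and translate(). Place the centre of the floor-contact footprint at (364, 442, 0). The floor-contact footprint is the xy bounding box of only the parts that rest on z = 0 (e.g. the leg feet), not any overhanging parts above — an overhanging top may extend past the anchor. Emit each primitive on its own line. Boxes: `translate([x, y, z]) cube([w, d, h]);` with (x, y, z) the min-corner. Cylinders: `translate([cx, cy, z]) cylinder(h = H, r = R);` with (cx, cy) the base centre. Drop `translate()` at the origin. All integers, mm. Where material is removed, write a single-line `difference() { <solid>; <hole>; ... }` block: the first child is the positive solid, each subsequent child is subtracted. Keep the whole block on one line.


difference() { translate([364, 442, 0]) cylinder(h = 1451, r = 60); translate([364, 442, 0]) cylinder(h = 1451, r = 52); }


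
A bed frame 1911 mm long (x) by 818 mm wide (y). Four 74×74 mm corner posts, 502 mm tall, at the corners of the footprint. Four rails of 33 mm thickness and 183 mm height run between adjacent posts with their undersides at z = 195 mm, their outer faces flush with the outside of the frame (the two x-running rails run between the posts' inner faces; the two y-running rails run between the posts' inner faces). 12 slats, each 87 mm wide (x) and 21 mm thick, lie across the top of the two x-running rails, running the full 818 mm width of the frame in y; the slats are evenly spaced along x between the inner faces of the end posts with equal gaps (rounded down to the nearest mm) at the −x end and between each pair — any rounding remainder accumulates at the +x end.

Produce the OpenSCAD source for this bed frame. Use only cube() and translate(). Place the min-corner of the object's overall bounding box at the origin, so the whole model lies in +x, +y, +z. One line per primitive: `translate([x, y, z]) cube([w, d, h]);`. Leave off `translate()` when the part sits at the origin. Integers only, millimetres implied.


cube([74, 74, 502]);
translate([0, 744, 0]) cube([74, 74, 502]);
translate([1837, 0, 0]) cube([74, 74, 502]);
translate([1837, 744, 0]) cube([74, 74, 502]);
translate([74, 0, 195]) cube([1763, 33, 183]);
translate([74, 785, 195]) cube([1763, 33, 183]);
translate([0, 74, 195]) cube([33, 670, 183]);
translate([1878, 74, 195]) cube([33, 670, 183]);
translate([129, 0, 378]) cube([87, 818, 21]);
translate([271, 0, 378]) cube([87, 818, 21]);
translate([413, 0, 378]) cube([87, 818, 21]);
translate([555, 0, 378]) cube([87, 818, 21]);
translate([697, 0, 378]) cube([87, 818, 21]);
translate([839, 0, 378]) cube([87, 818, 21]);
translate([981, 0, 378]) cube([87, 818, 21]);
translate([1123, 0, 378]) cube([87, 818, 21]);
translate([1265, 0, 378]) cube([87, 818, 21]);
translate([1407, 0, 378]) cube([87, 818, 21]);
translate([1549, 0, 378]) cube([87, 818, 21]);
translate([1691, 0, 378]) cube([87, 818, 21]);


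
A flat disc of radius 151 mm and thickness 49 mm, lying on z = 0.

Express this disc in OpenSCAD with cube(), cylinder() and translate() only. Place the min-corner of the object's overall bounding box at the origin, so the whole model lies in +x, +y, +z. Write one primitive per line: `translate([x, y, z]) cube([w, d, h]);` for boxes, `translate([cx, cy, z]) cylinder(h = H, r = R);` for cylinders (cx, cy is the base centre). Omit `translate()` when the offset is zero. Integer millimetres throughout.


translate([151, 151, 0]) cylinder(h = 49, r = 151);


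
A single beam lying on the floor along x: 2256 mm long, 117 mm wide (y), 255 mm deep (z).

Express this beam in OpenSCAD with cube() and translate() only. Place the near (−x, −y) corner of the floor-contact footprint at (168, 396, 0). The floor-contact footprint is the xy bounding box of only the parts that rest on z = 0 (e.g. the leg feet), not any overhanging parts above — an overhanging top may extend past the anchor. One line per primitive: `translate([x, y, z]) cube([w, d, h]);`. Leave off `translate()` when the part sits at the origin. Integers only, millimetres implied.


translate([168, 396, 0]) cube([2256, 117, 255]);


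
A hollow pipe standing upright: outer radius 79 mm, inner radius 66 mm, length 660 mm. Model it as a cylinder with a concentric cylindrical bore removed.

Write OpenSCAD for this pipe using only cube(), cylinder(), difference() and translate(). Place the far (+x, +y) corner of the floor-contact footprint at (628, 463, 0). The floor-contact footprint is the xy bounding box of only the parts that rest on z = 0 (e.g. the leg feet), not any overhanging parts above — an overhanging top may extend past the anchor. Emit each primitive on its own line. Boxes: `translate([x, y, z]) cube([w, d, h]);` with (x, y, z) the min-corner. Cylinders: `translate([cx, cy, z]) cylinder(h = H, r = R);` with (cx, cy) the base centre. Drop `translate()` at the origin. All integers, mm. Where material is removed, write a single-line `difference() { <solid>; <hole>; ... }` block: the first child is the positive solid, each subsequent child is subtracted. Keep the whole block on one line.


difference() { translate([549, 384, 0]) cylinder(h = 660, r = 79); translate([549, 384, 0]) cylinder(h = 660, r = 66); }


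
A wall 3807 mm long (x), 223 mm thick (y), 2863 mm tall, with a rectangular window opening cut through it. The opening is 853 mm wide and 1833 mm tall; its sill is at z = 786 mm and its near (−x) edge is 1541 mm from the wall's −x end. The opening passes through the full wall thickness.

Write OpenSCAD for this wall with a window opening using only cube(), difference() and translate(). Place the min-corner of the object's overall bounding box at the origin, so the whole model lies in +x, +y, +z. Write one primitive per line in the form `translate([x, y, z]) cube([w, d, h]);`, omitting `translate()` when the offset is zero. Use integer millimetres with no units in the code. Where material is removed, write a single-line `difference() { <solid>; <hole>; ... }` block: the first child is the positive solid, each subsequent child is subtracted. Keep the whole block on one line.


difference() { cube([3807, 223, 2863]); translate([1541, 0, 786]) cube([853, 223, 1833]); }


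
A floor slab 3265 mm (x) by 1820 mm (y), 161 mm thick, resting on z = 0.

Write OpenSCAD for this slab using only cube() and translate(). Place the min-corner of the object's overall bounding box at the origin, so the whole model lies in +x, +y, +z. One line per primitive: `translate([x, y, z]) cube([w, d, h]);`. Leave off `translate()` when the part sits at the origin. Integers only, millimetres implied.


cube([3265, 1820, 161]);


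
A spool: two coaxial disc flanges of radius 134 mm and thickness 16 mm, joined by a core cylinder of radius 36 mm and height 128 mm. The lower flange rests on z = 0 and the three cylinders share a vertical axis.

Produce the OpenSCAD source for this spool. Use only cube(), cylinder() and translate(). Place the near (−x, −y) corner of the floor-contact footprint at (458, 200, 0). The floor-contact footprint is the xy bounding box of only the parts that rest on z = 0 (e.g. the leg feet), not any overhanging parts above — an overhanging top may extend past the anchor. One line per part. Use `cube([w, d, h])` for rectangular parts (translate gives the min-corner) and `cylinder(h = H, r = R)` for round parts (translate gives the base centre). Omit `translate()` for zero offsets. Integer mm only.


translate([592, 334, 0]) cylinder(h = 16, r = 134);
translate([592, 334, 16]) cylinder(h = 128, r = 36);
translate([592, 334, 144]) cylinder(h = 16, r = 134);


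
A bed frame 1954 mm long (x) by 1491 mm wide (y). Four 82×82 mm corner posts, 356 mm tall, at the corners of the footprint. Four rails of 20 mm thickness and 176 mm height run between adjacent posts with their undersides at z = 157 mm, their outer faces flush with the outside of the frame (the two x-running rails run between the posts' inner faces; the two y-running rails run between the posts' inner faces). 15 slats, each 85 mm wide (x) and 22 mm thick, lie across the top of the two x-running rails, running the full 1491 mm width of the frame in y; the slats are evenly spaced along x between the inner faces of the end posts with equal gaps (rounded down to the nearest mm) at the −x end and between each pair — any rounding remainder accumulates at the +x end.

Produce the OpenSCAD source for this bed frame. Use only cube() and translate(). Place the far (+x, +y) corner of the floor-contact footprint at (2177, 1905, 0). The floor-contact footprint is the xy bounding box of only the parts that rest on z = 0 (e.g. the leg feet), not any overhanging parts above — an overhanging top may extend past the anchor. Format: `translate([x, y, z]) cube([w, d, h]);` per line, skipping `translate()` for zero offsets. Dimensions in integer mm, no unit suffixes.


translate([223, 414, 0]) cube([82, 82, 356]);
translate([223, 1823, 0]) cube([82, 82, 356]);
translate([2095, 414, 0]) cube([82, 82, 356]);
translate([2095, 1823, 0]) cube([82, 82, 356]);
translate([305, 414, 157]) cube([1790, 20, 176]);
translate([305, 1885, 157]) cube([1790, 20, 176]);
translate([223, 496, 157]) cube([20, 1327, 176]);
translate([2157, 496, 157]) cube([20, 1327, 176]);
translate([337, 414, 333]) cube([85, 1491, 22]);
translate([454, 414, 333]) cube([85, 1491, 22]);
translate([571, 414, 333]) cube([85, 1491, 22]);
translate([688, 414, 333]) cube([85, 1491, 22]);
translate([805, 414, 333]) cube([85, 1491, 22]);
translate([922, 414, 333]) cube([85, 1491, 22]);
translate([1039, 414, 333]) cube([85, 1491, 22]);
translate([1156, 414, 333]) cube([85, 1491, 22]);
translate([1273, 414, 333]) cube([85, 1491, 22]);
translate([1390, 414, 333]) cube([85, 1491, 22]);
translate([1507, 414, 333]) cube([85, 1491, 22]);
translate([1624, 414, 333]) cube([85, 1491, 22]);
translate([1741, 414, 333]) cube([85, 1491, 22]);
translate([1858, 414, 333]) cube([85, 1491, 22]);
translate([1975, 414, 333]) cube([85, 1491, 22]);


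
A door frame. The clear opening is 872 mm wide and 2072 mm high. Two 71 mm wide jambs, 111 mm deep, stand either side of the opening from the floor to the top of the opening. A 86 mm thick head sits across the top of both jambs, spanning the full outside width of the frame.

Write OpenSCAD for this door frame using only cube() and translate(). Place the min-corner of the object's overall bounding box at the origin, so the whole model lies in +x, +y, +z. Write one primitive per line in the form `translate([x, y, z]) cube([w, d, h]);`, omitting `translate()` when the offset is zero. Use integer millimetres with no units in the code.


cube([71, 111, 2072]);
translate([943, 0, 0]) cube([71, 111, 2072]);
translate([0, 0, 2072]) cube([1014, 111, 86]);


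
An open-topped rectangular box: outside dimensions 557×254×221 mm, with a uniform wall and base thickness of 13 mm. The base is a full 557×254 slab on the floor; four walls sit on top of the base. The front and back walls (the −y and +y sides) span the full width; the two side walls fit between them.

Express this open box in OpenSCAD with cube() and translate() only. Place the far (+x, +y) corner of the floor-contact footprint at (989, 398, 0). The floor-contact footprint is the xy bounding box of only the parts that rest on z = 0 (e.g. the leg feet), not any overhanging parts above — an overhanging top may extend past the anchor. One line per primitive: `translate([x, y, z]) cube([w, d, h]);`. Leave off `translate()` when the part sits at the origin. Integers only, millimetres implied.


translate([432, 144, 0]) cube([557, 254, 13]);
translate([432, 144, 13]) cube([557, 13, 208]);
translate([432, 385, 13]) cube([557, 13, 208]);
translate([432, 157, 13]) cube([13, 228, 208]);
translate([976, 157, 13]) cube([13, 228, 208]);


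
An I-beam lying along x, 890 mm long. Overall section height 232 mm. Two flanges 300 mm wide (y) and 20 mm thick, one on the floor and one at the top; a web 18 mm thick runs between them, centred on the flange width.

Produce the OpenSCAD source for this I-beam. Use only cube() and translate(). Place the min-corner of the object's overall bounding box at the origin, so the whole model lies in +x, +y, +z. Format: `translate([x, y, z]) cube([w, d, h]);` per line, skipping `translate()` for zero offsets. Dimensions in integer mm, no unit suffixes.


cube([890, 300, 20]);
translate([0, 141, 20]) cube([890, 18, 192]);
translate([0, 0, 212]) cube([890, 300, 20]);


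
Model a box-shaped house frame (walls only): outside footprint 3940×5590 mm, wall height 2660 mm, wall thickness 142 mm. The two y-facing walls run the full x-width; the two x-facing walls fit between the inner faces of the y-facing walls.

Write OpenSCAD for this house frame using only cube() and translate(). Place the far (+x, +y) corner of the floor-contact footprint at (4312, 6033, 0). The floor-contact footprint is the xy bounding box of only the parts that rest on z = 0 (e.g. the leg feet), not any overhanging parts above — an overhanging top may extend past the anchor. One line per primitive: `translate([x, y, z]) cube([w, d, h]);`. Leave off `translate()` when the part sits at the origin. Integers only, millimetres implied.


translate([372, 443, 0]) cube([3940, 142, 2660]);
translate([372, 5891, 0]) cube([3940, 142, 2660]);
translate([372, 585, 0]) cube([142, 5306, 2660]);
translate([4170, 585, 0]) cube([142, 5306, 2660]);


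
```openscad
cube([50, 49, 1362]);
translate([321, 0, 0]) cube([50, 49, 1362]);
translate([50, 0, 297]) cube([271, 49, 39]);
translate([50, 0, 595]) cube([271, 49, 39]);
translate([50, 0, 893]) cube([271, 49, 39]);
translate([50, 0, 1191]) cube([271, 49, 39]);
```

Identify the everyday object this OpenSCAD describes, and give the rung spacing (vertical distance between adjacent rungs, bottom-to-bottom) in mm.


A ladder. The rung spacing is 298 mm.

Two tall 50×49 posts with 4 short bars between them — a ladder. Adjacent rungs sit at z = 297 and z = 595, so the spacing is 595 − 297 = 298 mm.


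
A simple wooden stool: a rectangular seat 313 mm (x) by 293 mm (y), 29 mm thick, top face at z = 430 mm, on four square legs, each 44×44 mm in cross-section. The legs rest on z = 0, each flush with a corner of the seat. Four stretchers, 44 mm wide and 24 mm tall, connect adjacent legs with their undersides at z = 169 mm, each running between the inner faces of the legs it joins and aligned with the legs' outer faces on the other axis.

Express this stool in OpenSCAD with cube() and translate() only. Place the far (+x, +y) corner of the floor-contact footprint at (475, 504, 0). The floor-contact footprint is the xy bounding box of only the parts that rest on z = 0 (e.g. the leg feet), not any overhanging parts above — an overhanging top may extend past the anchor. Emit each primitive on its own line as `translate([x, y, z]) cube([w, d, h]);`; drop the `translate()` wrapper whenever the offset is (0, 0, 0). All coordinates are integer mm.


// leg_h = 430 - 29 = 401
// stretcher span = 313 - 2*44 = 225
translate([162, 211, 401]) cube([313, 293, 29]);
translate([162, 211, 0]) cube([44, 44, 401]);
translate([431, 211, 0]) cube([44, 44, 401]);
translate([162, 460, 0]) cube([44, 44, 401]);
translate([431, 460, 0]) cube([44, 44, 401]);
translate([206, 211, 169]) cube([225, 44, 24]);
translate([206, 460, 169]) cube([225, 44, 24]);
translate([162, 255, 169]) cube([44, 205, 24]);
translate([431, 255, 169]) cube([44, 205, 24]);


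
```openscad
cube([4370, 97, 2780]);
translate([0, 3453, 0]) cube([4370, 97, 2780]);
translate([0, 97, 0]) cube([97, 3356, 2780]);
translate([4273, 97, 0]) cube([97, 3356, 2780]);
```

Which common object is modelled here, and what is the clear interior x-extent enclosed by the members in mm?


A house (or room) frame. The interior width is 4176 mm.

Four 2780 mm walls enclosing a rectangle with no floor or roof — a room or house frame. Outside width is 4370 mm and wall thickness is 97 mm, so the interior width is 4370 − 2 × 97 = 4176 mm.


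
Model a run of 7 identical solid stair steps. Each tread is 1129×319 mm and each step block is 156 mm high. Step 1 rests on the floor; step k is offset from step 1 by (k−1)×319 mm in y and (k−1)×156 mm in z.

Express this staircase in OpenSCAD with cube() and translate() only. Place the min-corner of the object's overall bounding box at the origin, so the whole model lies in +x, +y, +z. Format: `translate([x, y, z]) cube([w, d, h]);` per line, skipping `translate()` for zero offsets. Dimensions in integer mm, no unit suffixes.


cube([1129, 319, 156]);
translate([0, 319, 156]) cube([1129, 319, 156]);
translate([0, 638, 312]) cube([1129, 319, 156]);
translate([0, 957, 468]) cube([1129, 319, 156]);
translate([0, 1276, 624]) cube([1129, 319, 156]);
translate([0, 1595, 780]) cube([1129, 319, 156]);
translate([0, 1914, 936]) cube([1129, 319, 156]);


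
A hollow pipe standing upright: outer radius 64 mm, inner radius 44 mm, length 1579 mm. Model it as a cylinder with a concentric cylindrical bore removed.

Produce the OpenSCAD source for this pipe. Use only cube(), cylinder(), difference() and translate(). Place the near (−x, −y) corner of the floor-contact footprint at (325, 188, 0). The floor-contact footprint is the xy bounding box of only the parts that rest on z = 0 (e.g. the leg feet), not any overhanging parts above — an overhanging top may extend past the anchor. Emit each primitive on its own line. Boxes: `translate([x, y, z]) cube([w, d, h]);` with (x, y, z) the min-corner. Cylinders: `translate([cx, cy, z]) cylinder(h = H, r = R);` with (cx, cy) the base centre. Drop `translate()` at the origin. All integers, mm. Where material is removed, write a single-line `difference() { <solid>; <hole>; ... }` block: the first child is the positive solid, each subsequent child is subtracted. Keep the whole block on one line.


difference() { translate([389, 252, 0]) cylinder(h = 1579, r = 64); translate([389, 252, 0]) cylinder(h = 1579, r = 44); }


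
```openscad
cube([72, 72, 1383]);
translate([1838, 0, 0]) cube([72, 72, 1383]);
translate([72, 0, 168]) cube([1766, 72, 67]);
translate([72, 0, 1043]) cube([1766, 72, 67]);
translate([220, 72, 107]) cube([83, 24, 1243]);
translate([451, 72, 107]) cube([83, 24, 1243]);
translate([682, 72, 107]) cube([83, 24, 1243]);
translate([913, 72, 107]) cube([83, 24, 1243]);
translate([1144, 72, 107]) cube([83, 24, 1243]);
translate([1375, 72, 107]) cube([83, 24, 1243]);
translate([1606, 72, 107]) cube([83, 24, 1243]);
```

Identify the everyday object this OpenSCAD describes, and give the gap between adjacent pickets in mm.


A fence section. The picket gap is 148 mm.

Two posts, two rails, 7 pickets — a fence section. Span 1766 mm holds 7 pickets of 83 mm with 8 equal gaps: ⌊(1766 − 7·83) / 8⌋ = 148 mm.


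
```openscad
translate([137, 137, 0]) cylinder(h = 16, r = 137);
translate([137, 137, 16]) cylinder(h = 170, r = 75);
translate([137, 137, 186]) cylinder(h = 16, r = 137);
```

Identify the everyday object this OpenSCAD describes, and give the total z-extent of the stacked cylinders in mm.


A spool. The overall height is 202 mm.

Three coaxial cylinders, large–small–large — a spool. Two 16 mm flanges and a 170 mm core give 16 + 170 + 16 = 202 mm.


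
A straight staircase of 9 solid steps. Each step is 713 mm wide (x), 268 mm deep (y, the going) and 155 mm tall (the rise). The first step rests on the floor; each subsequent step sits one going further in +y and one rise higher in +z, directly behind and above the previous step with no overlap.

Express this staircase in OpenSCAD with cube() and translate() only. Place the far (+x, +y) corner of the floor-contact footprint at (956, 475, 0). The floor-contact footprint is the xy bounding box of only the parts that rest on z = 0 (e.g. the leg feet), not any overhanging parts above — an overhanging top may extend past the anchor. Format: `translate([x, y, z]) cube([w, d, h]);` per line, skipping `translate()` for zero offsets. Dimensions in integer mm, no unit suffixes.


translate([243, 207, 0]) cube([713, 268, 155]);
translate([243, 475, 155]) cube([713, 268, 155]);
translate([243, 743, 310]) cube([713, 268, 155]);
translate([243, 1011, 465]) cube([713, 268, 155]);
translate([243, 1279, 620]) cube([713, 268, 155]);
translate([243, 1547, 775]) cube([713, 268, 155]);
translate([243, 1815, 930]) cube([713, 268, 155]);
translate([243, 2083, 1085]) cube([713, 268, 155]);
translate([243, 2351, 1240]) cube([713, 268, 155]);


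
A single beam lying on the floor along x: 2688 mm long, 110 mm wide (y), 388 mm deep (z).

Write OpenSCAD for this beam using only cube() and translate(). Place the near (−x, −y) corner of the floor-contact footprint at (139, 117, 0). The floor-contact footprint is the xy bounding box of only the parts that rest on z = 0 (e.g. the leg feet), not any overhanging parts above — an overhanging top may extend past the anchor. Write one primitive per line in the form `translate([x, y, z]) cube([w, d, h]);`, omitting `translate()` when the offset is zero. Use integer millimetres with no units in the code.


translate([139, 117, 0]) cube([2688, 110, 388]);


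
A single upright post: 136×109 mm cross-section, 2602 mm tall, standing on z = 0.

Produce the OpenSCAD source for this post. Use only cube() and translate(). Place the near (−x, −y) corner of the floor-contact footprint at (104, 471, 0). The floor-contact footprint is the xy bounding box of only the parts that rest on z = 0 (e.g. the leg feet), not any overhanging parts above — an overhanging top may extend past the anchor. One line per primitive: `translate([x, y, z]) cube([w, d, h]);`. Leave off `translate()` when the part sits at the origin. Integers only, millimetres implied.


translate([104, 471, 0]) cube([136, 109, 2602]);


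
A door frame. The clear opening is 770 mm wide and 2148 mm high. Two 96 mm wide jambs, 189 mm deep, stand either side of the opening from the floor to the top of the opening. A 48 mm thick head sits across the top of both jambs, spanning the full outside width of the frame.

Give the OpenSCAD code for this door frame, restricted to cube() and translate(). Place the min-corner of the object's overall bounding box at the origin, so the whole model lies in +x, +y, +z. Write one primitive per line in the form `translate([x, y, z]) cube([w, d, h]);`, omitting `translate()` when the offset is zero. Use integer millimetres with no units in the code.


cube([96, 189, 2148]);
translate([866, 0, 0]) cube([96, 189, 2148]);
translate([0, 0, 2148]) cube([962, 189, 48]);


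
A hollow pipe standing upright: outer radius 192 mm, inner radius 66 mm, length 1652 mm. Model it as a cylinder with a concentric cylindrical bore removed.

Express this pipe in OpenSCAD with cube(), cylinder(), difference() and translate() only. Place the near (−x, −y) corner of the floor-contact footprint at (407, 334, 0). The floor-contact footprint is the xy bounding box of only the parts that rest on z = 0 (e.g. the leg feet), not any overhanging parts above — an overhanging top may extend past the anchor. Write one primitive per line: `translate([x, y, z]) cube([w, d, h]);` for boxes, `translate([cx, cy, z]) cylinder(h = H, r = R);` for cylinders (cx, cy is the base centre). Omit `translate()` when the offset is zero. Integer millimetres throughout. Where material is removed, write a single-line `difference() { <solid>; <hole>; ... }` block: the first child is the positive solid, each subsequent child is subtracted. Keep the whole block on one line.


difference() { translate([599, 526, 0]) cylinder(h = 1652, r = 192); translate([599, 526, 0]) cylinder(h = 1652, r = 66); }


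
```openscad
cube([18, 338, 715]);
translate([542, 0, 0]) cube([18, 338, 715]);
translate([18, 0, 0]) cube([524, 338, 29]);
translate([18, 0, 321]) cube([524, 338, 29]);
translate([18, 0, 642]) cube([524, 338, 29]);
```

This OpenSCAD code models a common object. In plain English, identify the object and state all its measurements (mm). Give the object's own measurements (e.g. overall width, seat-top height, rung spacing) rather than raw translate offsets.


An open bookshelf. Two side panels, each 18 mm thick, 338 mm deep and 715 mm tall, stand 560 mm apart (outside-to-outside). Between them sit 3 shelves, each 29 mm thick and 338 mm deep, spanning the full gap between the sides. The bottom shelf rests on the floor (its underside at z = 0) and the clear gap between one shelf's top and the next shelf's underside is 292 mm.


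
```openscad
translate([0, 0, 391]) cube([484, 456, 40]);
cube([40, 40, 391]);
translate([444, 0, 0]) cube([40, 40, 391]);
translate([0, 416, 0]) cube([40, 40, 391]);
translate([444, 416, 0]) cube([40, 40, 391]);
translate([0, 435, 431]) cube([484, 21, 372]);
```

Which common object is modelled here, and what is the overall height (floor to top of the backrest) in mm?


A chair. The overall height is 803 mm.

A slab on four corner posts with a tall panel at the back — a chair. The seat slab sits at z = 391 with thickness 40, and the 372 mm backrest starts at the seat top, so the overall height is 391 + 40 + 372 = 803 mm.


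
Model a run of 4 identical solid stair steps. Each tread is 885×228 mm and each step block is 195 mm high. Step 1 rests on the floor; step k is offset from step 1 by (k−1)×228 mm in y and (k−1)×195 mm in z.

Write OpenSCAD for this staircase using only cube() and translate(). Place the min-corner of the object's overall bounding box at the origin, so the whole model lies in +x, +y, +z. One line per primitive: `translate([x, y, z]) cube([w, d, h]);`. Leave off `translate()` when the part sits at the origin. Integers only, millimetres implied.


cube([885, 228, 195]);
translate([0, 228, 195]) cube([885, 228, 195]);
translate([0, 456, 390]) cube([885, 228, 195]);
translate([0, 684, 585]) cube([885, 228, 195]);


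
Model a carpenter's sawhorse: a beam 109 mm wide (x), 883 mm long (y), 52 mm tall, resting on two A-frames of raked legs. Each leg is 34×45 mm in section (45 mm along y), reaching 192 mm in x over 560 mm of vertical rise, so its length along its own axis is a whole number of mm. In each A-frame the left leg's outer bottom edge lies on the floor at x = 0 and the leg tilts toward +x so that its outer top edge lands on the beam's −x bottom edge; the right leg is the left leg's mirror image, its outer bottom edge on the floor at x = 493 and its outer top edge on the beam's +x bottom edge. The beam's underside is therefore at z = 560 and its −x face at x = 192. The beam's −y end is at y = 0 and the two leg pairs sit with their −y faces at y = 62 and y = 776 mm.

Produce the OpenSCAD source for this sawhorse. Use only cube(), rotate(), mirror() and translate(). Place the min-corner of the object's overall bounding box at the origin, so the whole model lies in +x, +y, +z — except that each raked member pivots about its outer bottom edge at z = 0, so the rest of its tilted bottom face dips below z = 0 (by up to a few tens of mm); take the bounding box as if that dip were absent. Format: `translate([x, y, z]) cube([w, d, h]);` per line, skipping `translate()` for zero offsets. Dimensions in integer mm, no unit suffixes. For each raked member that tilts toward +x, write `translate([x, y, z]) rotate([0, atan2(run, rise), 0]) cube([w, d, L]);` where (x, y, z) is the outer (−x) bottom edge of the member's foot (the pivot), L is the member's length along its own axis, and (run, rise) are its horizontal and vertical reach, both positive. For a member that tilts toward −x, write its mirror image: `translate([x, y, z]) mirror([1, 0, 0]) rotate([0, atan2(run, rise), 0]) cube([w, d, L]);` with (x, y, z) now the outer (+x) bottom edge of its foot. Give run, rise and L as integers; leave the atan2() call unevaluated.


translate([192, 0, 560]) cube([109, 883, 52]);
translate([0, 62, 0]) rotate([0, atan2(192, 560), 0]) cube([34, 45, 592]);
translate([493, 62, 0]) mirror([1, 0, 0]) rotate([0, atan2(192, 560), 0]) cube([34, 45, 592]);
translate([0, 776, 0]) rotate([0, atan2(192, 560), 0]) cube([34, 45, 592]);
translate([493, 776, 0]) mirror([1, 0, 0]) rotate([0, atan2(192, 560), 0]) cube([34, 45, 592]);


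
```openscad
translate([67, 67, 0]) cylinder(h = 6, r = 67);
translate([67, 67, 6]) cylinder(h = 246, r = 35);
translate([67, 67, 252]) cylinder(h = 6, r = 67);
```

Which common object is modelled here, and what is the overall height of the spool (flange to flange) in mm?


A spool. The overall height is 258 mm.

Three coaxial cylinders, large–small–large — a spool. Two 6 mm flanges and a 246 mm core give 6 + 246 + 6 = 258 mm.


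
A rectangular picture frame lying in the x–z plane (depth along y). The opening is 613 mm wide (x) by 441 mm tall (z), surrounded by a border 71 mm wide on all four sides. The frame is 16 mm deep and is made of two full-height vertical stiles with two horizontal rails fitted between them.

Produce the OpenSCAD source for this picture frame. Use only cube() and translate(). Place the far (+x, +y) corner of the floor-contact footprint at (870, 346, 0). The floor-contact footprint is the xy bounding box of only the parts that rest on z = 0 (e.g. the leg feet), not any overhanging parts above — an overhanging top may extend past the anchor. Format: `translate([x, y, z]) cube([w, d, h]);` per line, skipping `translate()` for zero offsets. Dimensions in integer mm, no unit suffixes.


translate([115, 330, 0]) cube([71, 16, 583]);
translate([799, 330, 0]) cube([71, 16, 583]);
translate([186, 330, 0]) cube([613, 16, 71]);
translate([186, 330, 512]) cube([613, 16, 71]);
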